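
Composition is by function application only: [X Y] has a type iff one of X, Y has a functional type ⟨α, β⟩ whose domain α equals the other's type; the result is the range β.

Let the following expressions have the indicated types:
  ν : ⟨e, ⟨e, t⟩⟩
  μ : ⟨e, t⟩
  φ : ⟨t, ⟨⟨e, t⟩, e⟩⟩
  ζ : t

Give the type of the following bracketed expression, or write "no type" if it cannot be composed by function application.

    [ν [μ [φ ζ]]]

⟨e, t⟩

[φ ζ]: functor φ : ⟨t, ⟨⟨e, t⟩, e⟩⟩, argument ζ : t; result ⟨⟨e, t⟩, e⟩.
[μ [φ ζ]]: functor [φ ζ] : ⟨⟨e, t⟩, e⟩, argument μ : ⟨e, t⟩; result e.
[ν [μ [φ ζ]]]: functor ν : ⟨e, ⟨e, t⟩⟩, argument [μ [φ ζ]] : e; result ⟨e, t⟩.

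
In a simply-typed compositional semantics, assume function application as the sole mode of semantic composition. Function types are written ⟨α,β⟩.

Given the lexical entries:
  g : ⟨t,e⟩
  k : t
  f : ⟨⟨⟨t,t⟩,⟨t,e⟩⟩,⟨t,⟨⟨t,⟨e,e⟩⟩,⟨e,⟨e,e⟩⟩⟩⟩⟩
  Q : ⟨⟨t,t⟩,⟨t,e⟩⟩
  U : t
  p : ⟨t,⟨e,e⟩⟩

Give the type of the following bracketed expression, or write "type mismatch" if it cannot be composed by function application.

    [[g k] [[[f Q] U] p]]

[g k] — g of type ⟨t,e⟩ combines with k of type t: type e.
[f Q] — f of type ⟨⟨⟨t,t⟩,⟨t,e⟩⟩,⟨t,⟨⟨t,⟨e,e⟩⟩,⟨e,⟨e,e⟩⟩⟩⟩⟩ combines with Q of type ⟨⟨t,t⟩,⟨t,e⟩⟩: type ⟨t,⟨⟨t,⟨e,e⟩⟩,⟨e,⟨e,e⟩⟩⟩⟩.
[[f Q] U] — [f Q] of type ⟨t,⟨⟨t,⟨e,e⟩⟩,⟨e,⟨e,e⟩⟩⟩⟩ combines with U of type t: type ⟨⟨t,⟨e,e⟩⟩,⟨e,⟨e,e⟩⟩⟩.
[[[f Q] U] p] — [[f Q] U] of type ⟨⟨t,⟨e,e⟩⟩,⟨e,⟨e,e⟩⟩⟩ combines with p of type ⟨t,⟨e,e⟩⟩: type ⟨e,⟨e,e⟩⟩.
[[g k] [[[f Q] U] p]] — [[[f Q] U] p] of type ⟨e,⟨e,e⟩⟩ combines with [g k] of type e: type ⟨e,e⟩.

⟨e,e⟩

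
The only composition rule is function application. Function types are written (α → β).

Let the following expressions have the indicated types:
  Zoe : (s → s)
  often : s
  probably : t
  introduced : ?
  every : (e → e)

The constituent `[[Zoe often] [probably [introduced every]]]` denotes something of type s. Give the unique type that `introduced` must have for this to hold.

((e → e) → (t → (s → s)))

At [[Zoe often] [probably [introduced every]]] (required: s): [Zoe often] is s, which is not a function with range s; hence [probably [introduced every]] is the functor — type (s → s).
At [probably [introduced every]] (required: (s → s)): probably is t, which is not a function with range (s → s); hence [introduced every] is the functor — type (t → (s → s)).
At [introduced every] (required: (t → (s → s))): every is (e → e), which is not a function with range (t → (s → s)); hence introduced is the functor — type ((e → e) → (t → (s → s))).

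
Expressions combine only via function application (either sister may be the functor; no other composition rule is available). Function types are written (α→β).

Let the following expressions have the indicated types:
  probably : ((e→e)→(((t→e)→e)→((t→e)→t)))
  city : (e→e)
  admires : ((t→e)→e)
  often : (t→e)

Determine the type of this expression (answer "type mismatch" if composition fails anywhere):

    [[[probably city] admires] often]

t

At [probably city], probably : ((e→e)→(((t→e)→e)→((t→e)→t))) takes city : (e→e), giving (((t→e)→e)→((t→e)→t)).
At [[probably city] admires], [probably city] : (((t→e)→e)→((t→e)→t)) takes admires : ((t→e)→e), giving ((t→e)→t).
At [[[probably city] admires] often], [[probably city] admires] : ((t→e)→t) takes often : (t→e), giving t.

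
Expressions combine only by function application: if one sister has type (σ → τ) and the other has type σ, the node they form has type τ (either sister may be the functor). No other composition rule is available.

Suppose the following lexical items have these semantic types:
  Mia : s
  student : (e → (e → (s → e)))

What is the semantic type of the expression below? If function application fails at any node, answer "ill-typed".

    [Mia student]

ill-typed

[Mia student]: s and (e → (e → (s → e))) cannot combine by function application — type clash.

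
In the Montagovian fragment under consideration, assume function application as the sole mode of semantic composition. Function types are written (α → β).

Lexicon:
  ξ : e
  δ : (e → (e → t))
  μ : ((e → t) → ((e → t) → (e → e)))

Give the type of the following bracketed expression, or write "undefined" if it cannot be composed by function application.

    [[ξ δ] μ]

[ξ δ]: δ is (e → (e → t)), ξ is e; result (e → t).
[[ξ δ] μ]: μ is ((e → t) → ((e → t) → (e → e))), [ξ δ] is (e → t); result ((e → t) → (e → e)).

((e → t) → (e → e))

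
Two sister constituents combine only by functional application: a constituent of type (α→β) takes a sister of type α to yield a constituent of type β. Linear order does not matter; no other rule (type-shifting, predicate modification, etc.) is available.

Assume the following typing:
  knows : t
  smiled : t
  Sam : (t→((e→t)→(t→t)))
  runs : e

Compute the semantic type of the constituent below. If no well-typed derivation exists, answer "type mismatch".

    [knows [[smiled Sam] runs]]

[smiled Sam]: Sam is (t→((e→t)→(t→t))), smiled is t; result ((e→t)→(t→t)).
At [[smiled Sam] runs]: neither ((e→t)→(t→t)) nor e can take the other as argument; the node is ill-typed.

type mismatch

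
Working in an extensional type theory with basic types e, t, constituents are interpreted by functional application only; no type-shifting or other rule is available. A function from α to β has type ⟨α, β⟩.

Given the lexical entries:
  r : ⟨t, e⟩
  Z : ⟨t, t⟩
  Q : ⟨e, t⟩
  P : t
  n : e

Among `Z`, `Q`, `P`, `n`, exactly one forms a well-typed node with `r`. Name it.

Z : ⟨t, t⟩ — r needs t; Z needs t; neither fits.
Q : ⟨e, t⟩ — r needs t; Q needs e; neither fits.
P — combines: r : ⟨t, e⟩ takes P : t as argument, giving e.
n : e — r needs t; n needs nothing (atomic); neither fits.

P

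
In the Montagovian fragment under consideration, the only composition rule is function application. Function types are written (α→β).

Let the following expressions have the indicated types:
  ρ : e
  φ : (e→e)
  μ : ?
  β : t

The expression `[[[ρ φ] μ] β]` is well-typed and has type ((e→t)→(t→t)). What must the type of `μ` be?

[[[ρ φ] μ] β] must have type ((e→t)→(t→t)). The sister β has type t; that is not a function onto ((e→t)→(t→t)), so [[ρ φ] μ] must be the functor, of type (t→((e→t)→(t→t))).
[[ρ φ] μ] must have type (t→((e→t)→(t→t))). The sister [ρ φ] has type e; that is not a function onto (t→((e→t)→(t→t))), so μ must be the functor, of type (e→(t→((e→t)→(t→t)))).

(e→(t→((e→t)→(t→t))))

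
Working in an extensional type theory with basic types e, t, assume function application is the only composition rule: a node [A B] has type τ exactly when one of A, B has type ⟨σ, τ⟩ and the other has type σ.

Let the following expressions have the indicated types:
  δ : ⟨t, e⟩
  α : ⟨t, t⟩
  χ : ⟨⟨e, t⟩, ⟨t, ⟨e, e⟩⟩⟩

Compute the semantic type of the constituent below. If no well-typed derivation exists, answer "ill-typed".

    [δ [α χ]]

At [α χ]: neither ⟨t, t⟩ nor ⟨⟨e, t⟩, ⟨t, ⟨e, e⟩⟩⟩ can take the other as argument; the node is ill-typed.

ill-typed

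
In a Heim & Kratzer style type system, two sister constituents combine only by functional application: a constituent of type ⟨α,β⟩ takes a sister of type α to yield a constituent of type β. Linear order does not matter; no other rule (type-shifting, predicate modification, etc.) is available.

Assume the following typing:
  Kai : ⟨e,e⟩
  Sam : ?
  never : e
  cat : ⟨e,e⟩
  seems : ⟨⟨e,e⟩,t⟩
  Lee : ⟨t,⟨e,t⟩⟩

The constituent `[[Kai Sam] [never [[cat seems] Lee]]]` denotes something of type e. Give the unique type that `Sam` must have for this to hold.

⟨⟨e,e⟩,⟨t,e⟩⟩

[[Kai Sam] [never [[cat seems] Lee]]] is required to be e. [never [[cat seems] Lee]] : t cannot yield e as functor, so [Kai Sam] : ⟨t,e⟩.
[Kai Sam] is required to be ⟨t,e⟩. Kai : ⟨e,e⟩ cannot yield ⟨t,e⟩ as functor, so Sam : ⟨⟨e,e⟩,⟨t,e⟩⟩.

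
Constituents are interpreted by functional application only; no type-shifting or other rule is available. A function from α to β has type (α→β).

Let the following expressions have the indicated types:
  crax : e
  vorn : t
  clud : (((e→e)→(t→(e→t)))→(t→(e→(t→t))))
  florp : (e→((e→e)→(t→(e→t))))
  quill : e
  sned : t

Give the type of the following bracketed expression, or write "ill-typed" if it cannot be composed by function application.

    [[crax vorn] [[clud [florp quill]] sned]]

ill-typed

[crax vorn]: e with t — neither is a function whose domain matches the other; composition fails here.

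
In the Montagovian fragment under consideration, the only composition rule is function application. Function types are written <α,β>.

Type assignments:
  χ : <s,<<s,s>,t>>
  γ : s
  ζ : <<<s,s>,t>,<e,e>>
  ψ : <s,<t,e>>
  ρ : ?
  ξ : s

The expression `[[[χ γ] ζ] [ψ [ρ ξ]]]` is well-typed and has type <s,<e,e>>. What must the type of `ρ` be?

[[[χ γ] ζ] [ψ [ρ ξ]]] is required to be <s,<e,e>>. [[χ γ] ζ] : <e,e> cannot yield <s,<e,e>> as functor, so [ψ [ρ ξ]] : <<e,e>,<s,<e,e>>>.
[ψ [ρ ξ]] is required to be <<e,e>,<s,<e,e>>>. ψ : <s,<t,e>> cannot yield <<e,e>,<s,<e,e>>> as functor, so [ρ ξ] : <<s,<t,e>>,<<e,e>,<s,<e,e>>>>.
[ρ ξ] is required to be <<s,<t,e>>,<<e,e>,<s,<e,e>>>>. ξ : s cannot yield <<s,<t,e>>,<<e,e>,<s,<e,e>>>> as functor, so ρ : <s,<<s,<t,e>>,<<e,e>,<s,<e,e>>>>>.

<s,<<s,<t,e>>,<<e,e>,<s,<e,e>>>>>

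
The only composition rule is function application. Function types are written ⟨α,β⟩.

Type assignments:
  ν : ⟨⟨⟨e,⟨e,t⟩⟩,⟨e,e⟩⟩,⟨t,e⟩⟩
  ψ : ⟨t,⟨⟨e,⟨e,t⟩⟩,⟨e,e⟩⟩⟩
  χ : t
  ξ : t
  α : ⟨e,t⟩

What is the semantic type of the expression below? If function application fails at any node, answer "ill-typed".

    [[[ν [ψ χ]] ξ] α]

[ψ χ]: ⟨t,⟨⟨e,⟨e,t⟩⟩,⟨e,e⟩⟩⟩ applied to t yields ⟨⟨e,⟨e,t⟩⟩,⟨e,e⟩⟩.
[ν [ψ χ]]: ⟨⟨⟨e,⟨e,t⟩⟩,⟨e,e⟩⟩,⟨t,e⟩⟩ applied to ⟨⟨e,⟨e,t⟩⟩,⟨e,e⟩⟩ yields ⟨t,e⟩.
[[ν [ψ χ]] ξ]: ⟨t,e⟩ applied to t yields e.
[[[ν [ψ χ]] ξ] α]: ⟨e,t⟩ applied to e yields t.

t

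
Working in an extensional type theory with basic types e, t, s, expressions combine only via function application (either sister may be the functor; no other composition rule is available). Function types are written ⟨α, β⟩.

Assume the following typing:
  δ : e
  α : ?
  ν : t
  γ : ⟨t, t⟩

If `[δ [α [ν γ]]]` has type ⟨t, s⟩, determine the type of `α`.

⟨t, ⟨e, ⟨t, s⟩⟩⟩

[δ [α [ν γ]]] must have type ⟨t, s⟩. The sister δ has type e; that is not a function onto ⟨t, s⟩, so [α [ν γ]] must be the functor, of type ⟨e, ⟨t, s⟩⟩.
[α [ν γ]] must have type ⟨e, ⟨t, s⟩⟩. The sister [ν γ] has type t; that is not a function onto ⟨e, ⟨t, s⟩⟩, so α must be the functor, of type ⟨t, ⟨e, ⟨t, s⟩⟩⟩.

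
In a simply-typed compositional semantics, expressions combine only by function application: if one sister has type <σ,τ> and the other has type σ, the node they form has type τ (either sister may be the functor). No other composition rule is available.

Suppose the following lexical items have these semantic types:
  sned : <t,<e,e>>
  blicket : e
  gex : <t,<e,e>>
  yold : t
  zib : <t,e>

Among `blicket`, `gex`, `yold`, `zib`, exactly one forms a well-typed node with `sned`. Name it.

yold

blicket : e — sned needs t; blicket needs nothing (atomic); neither fits.
gex : <t,<e,e>> — sned needs t; gex needs t; neither fits.
yold — combines: sned : <t,<e,e>> takes yold : t as argument, giving <e,e>.
zib : <t,e> — sned needs t; zib needs t; neither fits.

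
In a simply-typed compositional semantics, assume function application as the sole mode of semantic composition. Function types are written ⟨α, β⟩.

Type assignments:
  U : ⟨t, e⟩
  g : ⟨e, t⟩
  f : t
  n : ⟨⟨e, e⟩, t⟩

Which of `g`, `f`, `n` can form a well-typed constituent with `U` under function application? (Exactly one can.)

f

g : ⟨e, t⟩ — does not combine with U.
f — combines: U : ⟨t, e⟩ takes f : t as argument, giving e.
n : ⟨⟨e, e⟩, t⟩ — does not combine with U.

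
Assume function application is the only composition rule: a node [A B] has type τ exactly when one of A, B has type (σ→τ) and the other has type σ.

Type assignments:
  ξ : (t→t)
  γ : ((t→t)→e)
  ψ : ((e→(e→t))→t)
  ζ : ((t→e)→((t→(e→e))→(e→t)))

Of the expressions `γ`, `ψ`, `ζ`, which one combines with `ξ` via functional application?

γ

γ — combines: γ : ((t→t)→e) takes ξ : (t→t) as argument, giving e.
ψ : ((e→(e→t))→t) — ξ needs t; ψ needs (e→(e→t)); neither fits.
ζ : ((t→e)→((t→(e→e))→(e→t))) — ξ needs t; ζ needs (t→e); neither fits.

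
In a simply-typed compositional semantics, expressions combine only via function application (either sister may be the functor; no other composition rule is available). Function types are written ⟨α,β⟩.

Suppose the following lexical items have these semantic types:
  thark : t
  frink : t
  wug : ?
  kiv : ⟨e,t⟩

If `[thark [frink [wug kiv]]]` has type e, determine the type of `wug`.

At [thark [frink [wug kiv]]] (required: e): thark is t, which is not a function with range e; hence [frink [wug kiv]] is the functor — type ⟨t,e⟩.
At [frink [wug kiv]] (required: ⟨t,e⟩): frink is t, which is not a function with range ⟨t,e⟩; hence [wug kiv] is the functor — type ⟨t,⟨t,e⟩⟩.
At [wug kiv] (required: ⟨t,⟨t,e⟩⟩): kiv is ⟨e,t⟩, which is not a function with range ⟨t,⟨t,e⟩⟩; hence wug is the functor — type ⟨⟨e,t⟩,⟨t,⟨t,e⟩⟩⟩.

⟨⟨e,t⟩,⟨t,⟨t,e⟩⟩⟩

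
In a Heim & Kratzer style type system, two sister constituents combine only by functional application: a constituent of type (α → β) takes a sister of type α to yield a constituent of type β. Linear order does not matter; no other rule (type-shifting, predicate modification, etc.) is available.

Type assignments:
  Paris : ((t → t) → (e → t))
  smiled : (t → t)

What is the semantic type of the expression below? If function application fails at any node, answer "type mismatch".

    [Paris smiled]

[Paris smiled]: Paris is ((t → t) → (e → t)), smiled is (t → t); result (e → t).

(e → t)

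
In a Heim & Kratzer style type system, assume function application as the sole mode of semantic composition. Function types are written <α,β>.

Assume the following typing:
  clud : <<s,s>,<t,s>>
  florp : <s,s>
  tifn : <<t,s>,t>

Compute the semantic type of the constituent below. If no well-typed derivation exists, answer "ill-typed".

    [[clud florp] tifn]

t

[clud florp]: <<s,s>,<t,s>> applied to <s,s> yields <t,s>.
[[clud florp] tifn]: <<t,s>,t> applied to <t,s> yields t.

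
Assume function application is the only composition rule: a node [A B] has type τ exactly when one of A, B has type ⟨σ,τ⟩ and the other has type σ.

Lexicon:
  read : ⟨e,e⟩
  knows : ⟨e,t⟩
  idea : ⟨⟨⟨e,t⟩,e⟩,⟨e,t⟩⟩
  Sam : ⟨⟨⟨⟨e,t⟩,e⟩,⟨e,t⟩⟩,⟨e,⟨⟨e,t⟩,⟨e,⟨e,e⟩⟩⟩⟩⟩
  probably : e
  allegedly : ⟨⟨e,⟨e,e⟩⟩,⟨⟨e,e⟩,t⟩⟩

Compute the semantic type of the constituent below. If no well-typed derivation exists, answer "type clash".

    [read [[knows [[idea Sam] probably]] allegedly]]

At [idea Sam], Sam : ⟨⟨⟨⟨e,t⟩,e⟩,⟨e,t⟩⟩,⟨e,⟨⟨e,t⟩,⟨e,⟨e,e⟩⟩⟩⟩⟩ takes idea : ⟨⟨⟨e,t⟩,e⟩,⟨e,t⟩⟩, giving ⟨e,⟨⟨e,t⟩,⟨e,⟨e,e⟩⟩⟩⟩.
At [[idea Sam] probably], [idea Sam] : ⟨e,⟨⟨e,t⟩,⟨e,⟨e,e⟩⟩⟩⟩ takes probably : e, giving ⟨⟨e,t⟩,⟨e,⟨e,e⟩⟩⟩.
At [knows [[idea Sam] probably]], [[idea Sam] probably] : ⟨⟨e,t⟩,⟨e,⟨e,e⟩⟩⟩ takes knows : ⟨e,t⟩, giving ⟨e,⟨e,e⟩⟩.
At [[knows [[idea Sam] probably]] allegedly], allegedly : ⟨⟨e,⟨e,e⟩⟩,⟨⟨e,e⟩,t⟩⟩ takes [knows [[idea Sam] probably]] : ⟨e,⟨e,e⟩⟩, giving ⟨⟨e,e⟩,t⟩.
At [read [[knows [[idea Sam] probably]] allegedly]], [[knows [[idea Sam] probably]] allegedly] : ⟨⟨e,e⟩,t⟩ takes read : ⟨e,e⟩, giving t.

t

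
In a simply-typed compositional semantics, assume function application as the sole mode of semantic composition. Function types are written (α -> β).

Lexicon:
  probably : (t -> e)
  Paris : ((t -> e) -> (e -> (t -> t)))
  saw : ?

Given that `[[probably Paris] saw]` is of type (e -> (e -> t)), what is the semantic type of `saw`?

((e -> (t -> t)) -> (e -> (e -> t)))

[[probably Paris] saw] must have type (e -> (e -> t)). The sister [probably Paris] has type (e -> (t -> t)); that is not a function onto (e -> (e -> t)), so saw must be the functor, of type ((e -> (t -> t)) -> (e -> (e -> t))).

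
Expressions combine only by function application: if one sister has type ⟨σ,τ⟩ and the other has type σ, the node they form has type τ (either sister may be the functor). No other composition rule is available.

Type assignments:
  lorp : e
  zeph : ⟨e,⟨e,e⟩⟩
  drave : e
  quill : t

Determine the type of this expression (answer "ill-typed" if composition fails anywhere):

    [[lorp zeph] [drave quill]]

ill-typed

[lorp zeph] — zeph of type ⟨e,⟨e,e⟩⟩ combines with lorp of type e: type ⟨e,e⟩.
[drave quill]: e and t cannot combine by function application — type clash.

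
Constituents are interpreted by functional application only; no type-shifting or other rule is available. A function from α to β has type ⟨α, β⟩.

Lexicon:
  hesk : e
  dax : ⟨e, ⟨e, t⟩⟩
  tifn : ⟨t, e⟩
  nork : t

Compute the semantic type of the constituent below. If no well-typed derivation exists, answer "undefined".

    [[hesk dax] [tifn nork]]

t

[hesk dax]: ⟨e, ⟨e, t⟩⟩ applied to e yields ⟨e, t⟩.
[tifn nork]: ⟨t, e⟩ applied to t yields e.
[[hesk dax] [tifn nork]]: ⟨e, t⟩ applied to e yields t.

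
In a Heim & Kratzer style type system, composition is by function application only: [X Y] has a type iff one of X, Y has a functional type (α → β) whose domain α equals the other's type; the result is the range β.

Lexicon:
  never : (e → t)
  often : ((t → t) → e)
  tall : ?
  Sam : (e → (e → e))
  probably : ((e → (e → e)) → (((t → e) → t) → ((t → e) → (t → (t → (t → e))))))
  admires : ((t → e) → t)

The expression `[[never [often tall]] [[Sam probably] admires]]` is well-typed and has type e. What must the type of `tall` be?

(((t → t) → e) → ((e → t) → (((t → e) → (t → (t → (t → e)))) → e)))

[[never [often tall]] [[Sam probably] admires]] is required to be e. [[Sam probably] admires] : ((t → e) → (t → (t → (t → e)))) cannot yield e as functor, so [never [often tall]] : (((t → e) → (t → (t → (t → e)))) → e).
[never [often tall]] is required to be (((t → e) → (t → (t → (t → e)))) → e). never : (e → t) cannot yield (((t → e) → (t → (t → (t → e)))) → e) as functor, so [often tall] : ((e → t) → (((t → e) → (t → (t → (t → e)))) → e)).
[often tall] is required to be ((e → t) → (((t → e) → (t → (t → (t → e)))) → e)). often : ((t → t) → e) cannot yield ((e → t) → (((t → e) → (t → (t → (t → e)))) → e)) as functor, so tall : (((t → t) → e) → ((e → t) → (((t → e) → (t → (t → (t → e)))) → e))).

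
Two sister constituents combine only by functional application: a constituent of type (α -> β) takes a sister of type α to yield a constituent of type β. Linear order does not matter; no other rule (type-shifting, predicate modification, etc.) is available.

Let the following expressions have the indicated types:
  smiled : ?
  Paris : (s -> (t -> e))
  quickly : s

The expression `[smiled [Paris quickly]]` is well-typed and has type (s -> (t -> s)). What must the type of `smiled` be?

((t -> e) -> (s -> (t -> s)))

For [smiled [Paris quickly]] to have type (s -> (t -> s)) with [Paris quickly] of type (t -> e), smiled must be the function: smiled : ((t -> e) -> (s -> (t -> s))).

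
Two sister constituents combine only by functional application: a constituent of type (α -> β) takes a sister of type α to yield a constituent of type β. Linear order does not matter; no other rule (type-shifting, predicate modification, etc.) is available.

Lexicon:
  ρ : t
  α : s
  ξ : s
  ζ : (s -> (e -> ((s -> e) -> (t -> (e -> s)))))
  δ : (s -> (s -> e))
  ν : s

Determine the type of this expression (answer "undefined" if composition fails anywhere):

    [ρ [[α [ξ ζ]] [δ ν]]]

[ξ ζ]: (s -> (e -> ((s -> e) -> (t -> (e -> s))))) applied to s yields (e -> ((s -> e) -> (t -> (e -> s)))).
At [α [ξ ζ]]: neither s nor (e -> ((s -> e) -> (t -> (e -> s)))) can take the other as argument; the node is ill-typed.

undefined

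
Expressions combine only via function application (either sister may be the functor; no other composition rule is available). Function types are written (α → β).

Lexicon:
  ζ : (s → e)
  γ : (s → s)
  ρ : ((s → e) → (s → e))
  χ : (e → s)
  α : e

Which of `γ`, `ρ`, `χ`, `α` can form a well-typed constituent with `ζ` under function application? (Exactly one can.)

ρ

γ : (s → s) — no; ζ wants s, and γ wants s.
ρ — combines: ρ : ((s → e) → (s → e)) takes ζ : (s → e) as argument, giving (s → e).
χ : (e → s) — no; ζ wants s, and χ wants e.
α : e — no; ζ wants s, and α wants nothing (atomic).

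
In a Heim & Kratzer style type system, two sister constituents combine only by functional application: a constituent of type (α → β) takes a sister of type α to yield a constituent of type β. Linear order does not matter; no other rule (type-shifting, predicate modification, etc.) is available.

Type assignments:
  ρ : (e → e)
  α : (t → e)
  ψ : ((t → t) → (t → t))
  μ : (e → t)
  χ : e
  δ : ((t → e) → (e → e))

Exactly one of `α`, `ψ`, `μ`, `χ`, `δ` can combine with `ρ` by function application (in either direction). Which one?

α : (t → e) — no; ρ wants e, and α wants t.
ψ : ((t → t) → (t → t)) — no; ρ wants e, and ψ wants (t → t).
μ : (e → t) — no; ρ wants e, and μ wants e.
χ — combines: ρ : (e → e) takes χ : e as argument, giving e.
δ : ((t → e) → (e → e)) — no; ρ wants e, and δ wants (t → e).

χ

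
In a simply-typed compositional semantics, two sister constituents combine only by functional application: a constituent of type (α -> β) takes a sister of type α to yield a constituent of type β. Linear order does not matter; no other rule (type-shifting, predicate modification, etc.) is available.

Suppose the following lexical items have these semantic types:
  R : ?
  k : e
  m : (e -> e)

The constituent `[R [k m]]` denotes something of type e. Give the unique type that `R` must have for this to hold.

[R [k m]] must have type e. The sister [k m] has type e; that is not a function onto e, so R must be the functor, of type (e -> e).

(e -> e)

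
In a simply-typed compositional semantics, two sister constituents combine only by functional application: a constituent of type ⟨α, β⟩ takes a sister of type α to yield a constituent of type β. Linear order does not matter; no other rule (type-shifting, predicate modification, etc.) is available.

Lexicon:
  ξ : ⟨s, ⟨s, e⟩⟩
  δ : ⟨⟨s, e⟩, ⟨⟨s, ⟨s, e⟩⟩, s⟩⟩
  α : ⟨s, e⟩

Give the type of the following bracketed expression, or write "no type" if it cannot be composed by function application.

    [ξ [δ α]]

s

[δ α]: ⟨⟨s, e⟩, ⟨⟨s, ⟨s, e⟩⟩, s⟩⟩ applied to ⟨s, e⟩ yields ⟨⟨s, ⟨s, e⟩⟩, s⟩.
[ξ [δ α]]: ⟨⟨s, ⟨s, e⟩⟩, s⟩ applied to ⟨s, ⟨s, e⟩⟩ yields s.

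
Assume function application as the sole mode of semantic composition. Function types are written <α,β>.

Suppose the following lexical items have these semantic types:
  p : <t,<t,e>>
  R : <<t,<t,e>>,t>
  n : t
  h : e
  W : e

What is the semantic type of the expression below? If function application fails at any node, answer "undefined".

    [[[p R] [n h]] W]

undefined

[p R] — R of type <<t,<t,e>>,t> combines with p of type <t,<t,e>>: type t.
[n h]: t with e — neither is a function whose domain matches the other; composition fails here.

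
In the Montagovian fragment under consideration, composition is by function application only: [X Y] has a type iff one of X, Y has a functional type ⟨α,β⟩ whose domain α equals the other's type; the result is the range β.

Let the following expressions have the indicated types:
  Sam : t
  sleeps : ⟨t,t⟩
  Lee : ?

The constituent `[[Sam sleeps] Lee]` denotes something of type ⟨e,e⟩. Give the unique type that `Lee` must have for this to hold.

[[Sam sleeps] Lee] is required to be ⟨e,e⟩. [Sam sleeps] : t cannot yield ⟨e,e⟩ as functor, so Lee : ⟨t,⟨e,e⟩⟩.

⟨t,⟨e,e⟩⟩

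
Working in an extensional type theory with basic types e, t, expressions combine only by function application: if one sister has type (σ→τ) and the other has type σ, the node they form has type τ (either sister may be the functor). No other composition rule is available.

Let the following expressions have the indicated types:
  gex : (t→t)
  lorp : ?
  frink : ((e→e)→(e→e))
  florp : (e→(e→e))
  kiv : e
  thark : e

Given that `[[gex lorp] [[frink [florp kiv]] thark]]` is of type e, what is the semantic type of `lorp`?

((t→t)→(e→e))

[[gex lorp] [[frink [florp kiv]] thark]] must have type e. The sister [[frink [florp kiv]] thark] has type e; that is not a function onto e, so [gex lorp] must be the functor, of type (e→e).
[gex lorp] must have type (e→e). The sister gex has type (t→t); that is not a function onto (e→e), so lorp must be the functor, of type ((t→t)→(e→e)).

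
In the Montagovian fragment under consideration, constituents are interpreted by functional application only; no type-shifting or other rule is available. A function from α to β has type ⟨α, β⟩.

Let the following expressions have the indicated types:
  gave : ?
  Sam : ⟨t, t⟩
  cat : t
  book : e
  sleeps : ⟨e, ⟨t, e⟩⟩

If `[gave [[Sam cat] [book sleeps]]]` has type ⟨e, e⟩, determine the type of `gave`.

At [gave [[Sam cat] [book sleeps]]] (required: ⟨e, e⟩): [[Sam cat] [book sleeps]] is e, which is not a function with range ⟨e, e⟩; hence gave is the functor — type ⟨e, ⟨e, e⟩⟩.

⟨e, ⟨e, e⟩⟩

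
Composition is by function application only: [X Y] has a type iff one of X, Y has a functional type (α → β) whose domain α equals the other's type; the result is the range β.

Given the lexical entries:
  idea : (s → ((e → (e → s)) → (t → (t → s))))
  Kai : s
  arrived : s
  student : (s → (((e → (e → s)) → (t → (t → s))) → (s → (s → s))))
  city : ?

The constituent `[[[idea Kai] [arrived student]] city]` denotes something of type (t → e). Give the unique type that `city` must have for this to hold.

((s → (s → s)) → (t → e))

For [[[idea Kai] [arrived student]] city] to have type (t → e) with [[idea Kai] [arrived student]] of type (s → (s → s)), city must be the function: city : ((s → (s → s)) → (t → e)).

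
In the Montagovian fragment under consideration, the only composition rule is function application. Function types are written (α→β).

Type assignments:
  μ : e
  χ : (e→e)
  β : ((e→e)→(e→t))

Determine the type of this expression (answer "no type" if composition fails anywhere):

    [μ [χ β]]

t

At [χ β], β : ((e→e)→(e→t)) takes χ : (e→e), giving (e→t).
At [μ [χ β]], [χ β] : (e→t) takes μ : e, giving t.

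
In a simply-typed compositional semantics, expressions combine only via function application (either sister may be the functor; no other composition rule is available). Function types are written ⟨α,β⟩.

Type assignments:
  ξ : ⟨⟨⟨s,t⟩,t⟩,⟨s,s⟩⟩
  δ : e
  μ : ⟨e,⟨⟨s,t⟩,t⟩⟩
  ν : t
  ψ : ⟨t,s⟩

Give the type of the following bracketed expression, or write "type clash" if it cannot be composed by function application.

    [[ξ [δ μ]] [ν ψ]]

[δ μ]: functor μ : ⟨e,⟨⟨s,t⟩,t⟩⟩, argument δ : e; result ⟨⟨s,t⟩,t⟩.
[ξ [δ μ]]: functor ξ : ⟨⟨⟨s,t⟩,t⟩,⟨s,s⟩⟩, argument [δ μ] : ⟨⟨s,t⟩,t⟩; result ⟨s,s⟩.
[ν ψ]: functor ψ : ⟨t,s⟩, argument ν : t; result s.
[[ξ [δ μ]] [ν ψ]]: functor [ξ [δ μ]] : ⟨s,s⟩, argument [ν ψ] : s; result s.

s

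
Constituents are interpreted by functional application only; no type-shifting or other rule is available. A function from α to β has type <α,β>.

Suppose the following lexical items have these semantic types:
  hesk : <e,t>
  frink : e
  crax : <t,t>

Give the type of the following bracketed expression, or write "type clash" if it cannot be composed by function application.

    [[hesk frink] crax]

At [hesk frink], hesk : <e,t> takes frink : e, giving t.
At [[hesk frink] crax], crax : <t,t> takes [hesk frink] : t, giving t.

t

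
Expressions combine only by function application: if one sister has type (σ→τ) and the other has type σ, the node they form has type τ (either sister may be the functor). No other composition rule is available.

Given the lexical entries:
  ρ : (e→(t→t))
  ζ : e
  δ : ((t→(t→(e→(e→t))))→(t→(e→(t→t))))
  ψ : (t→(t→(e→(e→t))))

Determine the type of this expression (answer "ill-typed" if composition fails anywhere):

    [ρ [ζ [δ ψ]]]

[δ ψ]: functor δ : ((t→(t→(e→(e→t))))→(t→(e→(t→t)))), argument ψ : (t→(t→(e→(e→t)))); result (t→(e→(t→t))).
At [ζ [δ ψ]]: neither e nor (t→(e→(t→t))) can take the other as argument; the node is ill-typed.

ill-typed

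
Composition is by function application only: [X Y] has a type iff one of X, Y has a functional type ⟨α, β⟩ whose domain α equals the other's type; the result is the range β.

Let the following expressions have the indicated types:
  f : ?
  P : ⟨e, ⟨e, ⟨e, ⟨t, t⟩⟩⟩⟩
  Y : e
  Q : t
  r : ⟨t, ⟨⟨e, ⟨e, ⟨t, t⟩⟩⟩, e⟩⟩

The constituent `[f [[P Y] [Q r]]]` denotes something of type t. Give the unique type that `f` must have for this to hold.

⟨e, t⟩

[f [[P Y] [Q r]]] is required to be t. [[P Y] [Q r]] : e cannot yield t as functor, so f : ⟨e, t⟩.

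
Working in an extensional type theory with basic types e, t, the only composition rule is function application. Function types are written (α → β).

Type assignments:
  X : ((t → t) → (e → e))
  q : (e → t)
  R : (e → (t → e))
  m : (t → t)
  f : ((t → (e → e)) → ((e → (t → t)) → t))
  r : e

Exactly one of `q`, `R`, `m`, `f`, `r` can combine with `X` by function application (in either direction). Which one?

m

q : (e → t) — X needs (t → t); q needs e; neither fits.
R : (e → (t → e)) — X needs (t → t); R needs e; neither fits.
m — combines: X : ((t → t) → (e → e)) takes m : (t → t) as argument, giving (e → e).
f : ((t → (e → e)) → ((e → (t → t)) → t)) — X needs (t → t); f needs (t → (e → e)); neither fits.
r : e — X needs (t → t); r needs nothing (atomic); neither fits.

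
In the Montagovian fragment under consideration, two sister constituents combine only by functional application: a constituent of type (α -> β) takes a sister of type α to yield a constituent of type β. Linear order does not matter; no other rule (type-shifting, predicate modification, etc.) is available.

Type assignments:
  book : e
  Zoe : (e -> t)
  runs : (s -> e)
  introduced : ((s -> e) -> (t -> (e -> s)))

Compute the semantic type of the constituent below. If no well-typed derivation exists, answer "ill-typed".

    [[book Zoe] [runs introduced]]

(e -> s)

[book Zoe] — Zoe of type (e -> t) combines with book of type e: type t.
[runs introduced] — introduced of type ((s -> e) -> (t -> (e -> s))) combines with runs of type (s -> e): type (t -> (e -> s)).
[[book Zoe] [runs introduced]] — [runs introduced] of type (t -> (e -> s)) combines with [book Zoe] of type t: type (e -> s).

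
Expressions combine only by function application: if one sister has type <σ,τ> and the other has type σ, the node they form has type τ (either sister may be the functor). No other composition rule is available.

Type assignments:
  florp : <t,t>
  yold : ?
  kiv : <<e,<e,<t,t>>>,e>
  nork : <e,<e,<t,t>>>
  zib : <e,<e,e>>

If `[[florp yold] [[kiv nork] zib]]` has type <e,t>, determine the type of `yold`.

<<t,t>,<<e,e>,<e,t>>>

At [[florp yold] [[kiv nork] zib]] (required: <e,t>): [[kiv nork] zib] is <e,e>, which is not a function with range <e,t>; hence [florp yold] is the functor — type <<e,e>,<e,t>>.
At [florp yold] (required: <<e,e>,<e,t>>): florp is <t,t>, which is not a function with range <<e,e>,<e,t>>; hence yold is the functor — type <<t,t>,<<e,e>,<e,t>>>.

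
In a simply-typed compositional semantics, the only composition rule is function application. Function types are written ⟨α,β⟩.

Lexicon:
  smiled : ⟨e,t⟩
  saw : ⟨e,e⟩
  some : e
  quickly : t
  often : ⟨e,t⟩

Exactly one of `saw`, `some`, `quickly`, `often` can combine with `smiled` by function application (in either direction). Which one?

saw : ⟨e,e⟩ — neither side's domain matches the other.
some — combines: smiled : ⟨e,t⟩ takes some : e as argument, giving t.
quickly : t — neither side's domain matches the other.
often : ⟨e,t⟩ — neither side's domain matches the other.

some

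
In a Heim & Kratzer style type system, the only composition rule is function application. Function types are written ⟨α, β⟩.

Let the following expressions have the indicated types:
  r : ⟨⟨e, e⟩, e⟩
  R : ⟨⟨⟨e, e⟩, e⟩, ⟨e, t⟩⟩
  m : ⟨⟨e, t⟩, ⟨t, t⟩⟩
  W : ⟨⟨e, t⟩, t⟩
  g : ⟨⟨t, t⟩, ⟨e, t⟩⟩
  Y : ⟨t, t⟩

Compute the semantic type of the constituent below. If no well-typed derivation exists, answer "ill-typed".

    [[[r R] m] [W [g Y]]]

t

[r R] — R of type ⟨⟨⟨e, e⟩, e⟩, ⟨e, t⟩⟩ combines with r of type ⟨⟨e, e⟩, e⟩: type ⟨e, t⟩.
[[r R] m] — m of type ⟨⟨e, t⟩, ⟨t, t⟩⟩ combines with [r R] of type ⟨e, t⟩: type ⟨t, t⟩.
[g Y] — g of type ⟨⟨t, t⟩, ⟨e, t⟩⟩ combines with Y of type ⟨t, t⟩: type ⟨e, t⟩.
[W [g Y]] — W of type ⟨⟨e, t⟩, t⟩ combines with [g Y] of type ⟨e, t⟩: type t.
[[[r R] m] [W [g Y]]] — [[r R] m] of type ⟨t, t⟩ combines with [W [g Y]] of type t: type t.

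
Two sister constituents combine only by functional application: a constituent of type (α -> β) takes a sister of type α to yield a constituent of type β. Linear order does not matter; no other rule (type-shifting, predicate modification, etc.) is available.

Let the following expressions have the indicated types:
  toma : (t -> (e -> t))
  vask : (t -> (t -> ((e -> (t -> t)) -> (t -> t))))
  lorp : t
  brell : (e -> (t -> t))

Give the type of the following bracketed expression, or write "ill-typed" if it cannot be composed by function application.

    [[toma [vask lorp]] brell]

[vask lorp]: vask is (t -> (t -> ((e -> (t -> t)) -> (t -> t)))), lorp is t; result (t -> ((e -> (t -> t)) -> (t -> t))).
[toma [vask lorp]]: (t -> (e -> t)) and (t -> ((e -> (t -> t)) -> (t -> t))) cannot combine by function application — type clash.

ill-typed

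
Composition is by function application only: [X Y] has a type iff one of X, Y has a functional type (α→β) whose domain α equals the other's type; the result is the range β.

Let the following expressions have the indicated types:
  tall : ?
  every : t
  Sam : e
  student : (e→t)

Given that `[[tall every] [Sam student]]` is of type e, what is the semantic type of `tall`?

(t→(t→e))

[[tall every] [Sam student]] must have type e. The sister [Sam student] has type t; that is not a function onto e, so [tall every] must be the functor, of type (t→e).
[tall every] must have type (t→e). The sister every has type t; that is not a function onto (t→e), so tall must be the functor, of type (t→(t→e)).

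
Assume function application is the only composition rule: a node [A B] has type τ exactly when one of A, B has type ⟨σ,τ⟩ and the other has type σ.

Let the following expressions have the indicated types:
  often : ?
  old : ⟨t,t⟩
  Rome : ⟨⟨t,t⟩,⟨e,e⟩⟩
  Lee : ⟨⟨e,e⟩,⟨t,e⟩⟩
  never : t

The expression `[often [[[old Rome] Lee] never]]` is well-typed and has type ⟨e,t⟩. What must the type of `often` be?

⟨e,⟨e,t⟩⟩

For [often [[[old Rome] Lee] never]] to have type ⟨e,t⟩ with [[[old Rome] Lee] never] of type e, often must be the function: often : ⟨e,⟨e,t⟩⟩.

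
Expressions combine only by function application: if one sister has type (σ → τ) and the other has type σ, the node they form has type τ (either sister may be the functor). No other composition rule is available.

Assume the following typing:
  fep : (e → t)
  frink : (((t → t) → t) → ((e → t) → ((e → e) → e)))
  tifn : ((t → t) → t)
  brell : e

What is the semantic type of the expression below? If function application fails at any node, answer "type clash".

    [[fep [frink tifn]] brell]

type clash

[frink tifn]: (((t → t) → t) → ((e → t) → ((e → e) → e))) applied to ((t → t) → t) yields ((e → t) → ((e → e) → e)).
[fep [frink tifn]]: ((e → t) → ((e → e) → e)) applied to (e → t) yields ((e → e) → e).
At [[fep [frink tifn]] brell]: neither ((e → e) → e) nor e can take the other as argument; the node is ill-typed.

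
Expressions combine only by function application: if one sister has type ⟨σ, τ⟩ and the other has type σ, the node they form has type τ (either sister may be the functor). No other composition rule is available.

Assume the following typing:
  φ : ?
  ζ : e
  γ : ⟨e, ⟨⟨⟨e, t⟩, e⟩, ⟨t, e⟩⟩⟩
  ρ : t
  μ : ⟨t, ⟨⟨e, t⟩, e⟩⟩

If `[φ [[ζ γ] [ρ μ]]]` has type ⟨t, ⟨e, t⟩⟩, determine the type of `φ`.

At [φ [[ζ γ] [ρ μ]]] (required: ⟨t, ⟨e, t⟩⟩): [[ζ γ] [ρ μ]] is ⟨t, e⟩, which is not a function with range ⟨t, ⟨e, t⟩⟩; hence φ is the functor — type ⟨⟨t, e⟩, ⟨t, ⟨e, t⟩⟩⟩.

⟨⟨t, e⟩, ⟨t, ⟨e, t⟩⟩⟩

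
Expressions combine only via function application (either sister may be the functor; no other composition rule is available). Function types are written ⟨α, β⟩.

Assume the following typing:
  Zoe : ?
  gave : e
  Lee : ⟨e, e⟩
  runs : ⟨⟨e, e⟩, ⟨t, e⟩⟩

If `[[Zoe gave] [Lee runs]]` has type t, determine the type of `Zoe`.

⟨e, ⟨⟨t, e⟩, t⟩⟩

At [[Zoe gave] [Lee runs]] (required: t): [Lee runs] is ⟨t, e⟩, which is not a function with range t; hence [Zoe gave] is the functor — type ⟨⟨t, e⟩, t⟩.
At [Zoe gave] (required: ⟨⟨t, e⟩, t⟩): gave is e, which is not a function with range ⟨⟨t, e⟩, t⟩; hence Zoe is the functor — type ⟨e, ⟨⟨t, e⟩, t⟩⟩.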